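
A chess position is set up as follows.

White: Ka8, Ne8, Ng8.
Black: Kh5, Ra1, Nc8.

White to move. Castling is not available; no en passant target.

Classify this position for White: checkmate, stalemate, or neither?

White to move; white king on a8.
In check: yes, from the black rook on a1.
King squares — a7: attacked by Ra1; b7: available; b8: available.
Legal moves for White: Kb8, Kb7.
White is in check but has 2 legal moves → neither.

neither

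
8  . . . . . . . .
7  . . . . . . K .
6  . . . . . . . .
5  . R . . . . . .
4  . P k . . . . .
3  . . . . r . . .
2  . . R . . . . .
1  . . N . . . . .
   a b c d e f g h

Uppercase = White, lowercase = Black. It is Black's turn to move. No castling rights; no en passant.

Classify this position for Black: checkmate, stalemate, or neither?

Black to move; black king on c4.
In check: yes, from the white rook on c2.
King squares — b3: attacked by Nc1; c3: attacked by Rc2; d3: attacked by Nc1; b4: attacked by Rb5; d4: available; b5: available; c5: attacked by Rc2; d5: attacked by Rb5.
Legal moves for Black: Kxb5, Kd4, Rc3.
Black is in check but has 3 legal moves → neither.

neither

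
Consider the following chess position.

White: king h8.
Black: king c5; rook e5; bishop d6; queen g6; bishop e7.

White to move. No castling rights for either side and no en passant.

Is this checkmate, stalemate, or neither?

stalemate

White to move; white king on h8.
In check: no.
King squares — g7: attacked by Qg6; h7: attacked by Qg6; g8: attacked by Qg6.
Legal moves for White: none.
Not in check and no legal moves → stalemate.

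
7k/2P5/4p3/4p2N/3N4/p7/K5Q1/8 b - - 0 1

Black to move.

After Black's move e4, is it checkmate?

After e4: white king on a2; in check: no.
White is not in check, so this cannot be checkmate.

no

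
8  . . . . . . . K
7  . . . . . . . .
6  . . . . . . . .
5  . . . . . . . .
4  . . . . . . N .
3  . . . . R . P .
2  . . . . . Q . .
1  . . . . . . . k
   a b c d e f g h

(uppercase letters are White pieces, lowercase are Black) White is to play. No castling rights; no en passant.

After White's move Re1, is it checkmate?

yes

After Re1: black king on h1; in check: yes, from the white rook on e1.
King squares — g1: attacked by Re1; g2: attacked by Qf2; h2: attacked by Qf2.
Black has no legal moves → checkmate.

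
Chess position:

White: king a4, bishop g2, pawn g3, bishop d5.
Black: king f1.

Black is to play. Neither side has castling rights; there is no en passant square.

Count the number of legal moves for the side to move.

Black to move; king on f1.
In check: yes, from the white bishop on g2.
Legal moves: Kf2, Ke2, Kg1, Ke1.
Count: 4.

4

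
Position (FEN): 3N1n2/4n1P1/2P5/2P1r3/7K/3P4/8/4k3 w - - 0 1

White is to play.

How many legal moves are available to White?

16

White to move; king on h4.
In check: no.
Legal moves: Nf7, Nb7, Ne6, Kg4, Kh3, Kg3, gxf8=Q, gxf8=R, gxf8=B, gxf8=N, g8=Q, g8=R, g8=B, g8=N, c7, d4.
Count: 16.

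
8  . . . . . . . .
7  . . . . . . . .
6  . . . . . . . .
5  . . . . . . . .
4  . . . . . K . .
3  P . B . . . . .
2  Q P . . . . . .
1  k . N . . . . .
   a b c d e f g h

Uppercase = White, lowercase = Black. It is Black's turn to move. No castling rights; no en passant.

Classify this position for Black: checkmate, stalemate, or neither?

Black to move; black king on a1.
In check: yes, from the white queen on a2.
King squares — b1: attacked by Qa2; a2: attacked by Nc1; b2: attacked by Qa2.
Legal moves for Black: none.
In check with no legal moves → checkmate.

checkmate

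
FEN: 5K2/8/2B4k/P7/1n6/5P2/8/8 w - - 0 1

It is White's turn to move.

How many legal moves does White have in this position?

14

White to move; king on f8.
In check: no.
Legal moves: Kg8, Ke8, Kf7, Ke7, Be8, Ba8, Bd7, Bb7, Bd5, Bb5, Be4, Ba4, a6, f4.
Count: 14.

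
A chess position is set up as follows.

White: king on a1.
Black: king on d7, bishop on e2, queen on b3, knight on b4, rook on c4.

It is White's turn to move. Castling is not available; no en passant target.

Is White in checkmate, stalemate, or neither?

stalemate

White to move; white king on a1.
In check: no.
King squares — b1: attacked by Qb3; a2: attacked by Qb3; b2: attacked by Qb3.
Legal moves for White: none.
Not in check and no legal moves → stalemate.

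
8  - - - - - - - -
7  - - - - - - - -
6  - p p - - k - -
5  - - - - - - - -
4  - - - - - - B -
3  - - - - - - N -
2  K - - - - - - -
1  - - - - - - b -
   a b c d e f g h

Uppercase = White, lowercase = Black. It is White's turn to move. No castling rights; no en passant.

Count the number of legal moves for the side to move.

20

White to move; king on a2.
In check: no.
Legal moves: Bc8, Bd7, Be6, Bh5, Bf5, Bh3, Bf3, Be2, Bd1, Nh5+, Nf5, Ne4+, Ne2, Nh1, Nf1, Kb3, Ka3, Kb2, Kb1, Ka1.
Count: 20.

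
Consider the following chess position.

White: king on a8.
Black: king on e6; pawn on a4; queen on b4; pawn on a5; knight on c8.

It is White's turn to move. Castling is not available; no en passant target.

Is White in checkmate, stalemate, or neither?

stalemate

White to move; white king on a8.
In check: no.
King squares — a7: attacked by Nc8; b7: attacked by Qb4; b8: attacked by Qb4.
Legal moves for White: none.
Not in check and no legal moves → stalemate.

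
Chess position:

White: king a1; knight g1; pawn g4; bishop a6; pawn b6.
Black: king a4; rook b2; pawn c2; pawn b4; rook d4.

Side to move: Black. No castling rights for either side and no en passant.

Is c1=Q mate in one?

yes

After c1=Q: white king on a1; in check: yes, from the black queen on c1.
King squares — b1: attacked by Qc1; a2: attacked by Rb2; b2: attacked by Qc1.
White has no legal moves → checkmate.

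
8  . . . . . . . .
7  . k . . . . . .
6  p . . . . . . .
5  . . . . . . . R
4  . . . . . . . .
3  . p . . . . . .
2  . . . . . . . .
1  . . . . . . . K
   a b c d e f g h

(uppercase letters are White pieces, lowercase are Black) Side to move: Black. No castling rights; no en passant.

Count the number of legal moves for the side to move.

Black to move; king on b7.
In check: no.
Legal moves: Kc8, Kb8, Ka8, Kc7, Ka7, Kc6, Kb6, a5, b2.
Count: 9.

9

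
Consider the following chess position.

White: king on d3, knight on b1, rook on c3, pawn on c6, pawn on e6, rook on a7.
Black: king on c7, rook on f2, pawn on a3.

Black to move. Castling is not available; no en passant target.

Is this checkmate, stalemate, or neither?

neither

Black to move; black king on c7.
In check: yes, from the white rook on a7.
King squares — b6: available; c6: attacked by Rc3; d6: available; b7: attacked by Pc6; d7: attacked by Pc6; b8: available; c8: available; d8: available.
Legal moves for Black: Kd8, Kc8, Kb8, Kd6, Kb6.
Black is in check but has 5 legal moves → neither.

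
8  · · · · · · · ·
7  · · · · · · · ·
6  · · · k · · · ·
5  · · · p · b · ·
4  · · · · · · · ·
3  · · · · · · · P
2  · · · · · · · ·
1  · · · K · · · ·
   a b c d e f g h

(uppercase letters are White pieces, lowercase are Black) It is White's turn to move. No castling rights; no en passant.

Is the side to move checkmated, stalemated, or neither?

White to move; white king on d1.
In check: no.
Legal moves for White: Ke2, Kd2, Ke1, Kc1, h4.
White has 5 legal moves and is not in check → neither.

neither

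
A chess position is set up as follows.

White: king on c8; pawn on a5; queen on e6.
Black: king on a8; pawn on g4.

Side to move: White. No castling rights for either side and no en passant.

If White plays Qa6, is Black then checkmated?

After Qa6: black king on a8; in check: yes, from the white queen on a6.
King squares — a7: attacked by Qa6; b7: attacked by Qa6; b8: attacked by Kc8.
Black has no legal moves → checkmate.

yes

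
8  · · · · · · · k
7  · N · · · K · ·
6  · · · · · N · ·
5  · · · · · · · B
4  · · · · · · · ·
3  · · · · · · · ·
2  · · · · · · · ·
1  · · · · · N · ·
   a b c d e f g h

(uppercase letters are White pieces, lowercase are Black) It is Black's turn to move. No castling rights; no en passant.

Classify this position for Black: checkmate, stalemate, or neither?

stalemate

Black to move; black king on h8.
In check: no.
King squares — g7: attacked by Kf7; h7: attacked by Nf6; g8: attacked by Nf6.
Legal moves for Black: none.
Not in check and no legal moves → stalemate.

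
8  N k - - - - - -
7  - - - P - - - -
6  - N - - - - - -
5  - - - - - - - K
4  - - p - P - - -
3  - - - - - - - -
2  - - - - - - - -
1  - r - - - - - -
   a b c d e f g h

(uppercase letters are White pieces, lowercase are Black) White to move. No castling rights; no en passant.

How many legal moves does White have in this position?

15

White to move; king on h5.
In check: no.
Legal moves: Nc7, Nc8, Nd5, Nxc4, Na4, Kh6, Kg6, Kg5, Kh4, Kg4, d8=Q+, d8=R+, d8=B, d8=N, e5.
Count: 15.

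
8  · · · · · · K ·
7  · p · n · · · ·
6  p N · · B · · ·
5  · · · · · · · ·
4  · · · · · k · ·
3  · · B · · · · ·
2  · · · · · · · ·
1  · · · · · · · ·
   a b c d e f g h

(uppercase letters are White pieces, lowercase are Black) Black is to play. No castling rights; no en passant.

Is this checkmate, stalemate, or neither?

neither

Black to move; black king on f4.
In check: no.
Legal moves for Black: Nf8, Nb8, Nf6+, Nxb6, Ne5, Nc5, Kg5, Ke4, Kg3, Kf3, Ke3, a5.
Black has 12 legal moves and is not in check → neither.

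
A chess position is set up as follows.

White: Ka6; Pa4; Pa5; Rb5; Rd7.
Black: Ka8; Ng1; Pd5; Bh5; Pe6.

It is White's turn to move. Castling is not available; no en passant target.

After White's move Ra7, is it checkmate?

yes

After Ra7: black king on a8; in check: yes, from the white rook on a7.
King squares — a7: attacked by Ka6; b7: attacked by Rb5; b8: attacked by Rb5.
Black has no legal moves → checkmate.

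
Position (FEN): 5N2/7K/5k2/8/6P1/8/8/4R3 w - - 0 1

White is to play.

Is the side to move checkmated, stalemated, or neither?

neither

White to move; white king on h7.
In check: no.
Legal moves for White include: Nd7+, Ng6, Ne6, Kh8, Kg8, Kh6, Re8, Re7, Re6+, Re5, Re4, Re3, Re2, Rh1, Rg1, Rf1+, Rd1, Rc1, ... (list truncated; more exist).
White has legal moves and is not in check → neither.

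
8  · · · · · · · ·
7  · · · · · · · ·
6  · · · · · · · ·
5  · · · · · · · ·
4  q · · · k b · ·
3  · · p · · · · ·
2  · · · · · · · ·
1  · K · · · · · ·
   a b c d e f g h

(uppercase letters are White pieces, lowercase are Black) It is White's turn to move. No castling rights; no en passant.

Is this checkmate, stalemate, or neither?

White to move; white king on b1.
In check: no.
King squares — a1: attacked by Qa4; c1: attacked by Bf4; a2: attacked by Qa4; b2: attacked by Pc3; c2: attacked by Qa4.
Legal moves for White: none.
Not in check and no legal moves → stalemate.

stalemate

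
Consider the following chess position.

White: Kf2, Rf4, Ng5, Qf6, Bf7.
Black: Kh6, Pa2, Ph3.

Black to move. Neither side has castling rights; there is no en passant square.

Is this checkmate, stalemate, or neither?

Black to move; black king on h6.
In check: yes, from the white queen on f6.
King squares — g5: attacked by Qf6; h5: attacked by Bf7; g6: attacked by Qf6; g7: attacked by Qf6; h7: attacked by Ng5.
Legal moves for Black: none.
In check with no legal moves → checkmate.

checkmate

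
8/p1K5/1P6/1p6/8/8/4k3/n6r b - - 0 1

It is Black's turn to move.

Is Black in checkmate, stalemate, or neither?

neither

Black to move; black king on e2.
In check: no.
Legal moves for Black include: Kf3, Ke3, Kd3, Kf2, Kd2, Kf1, Ke1, Kd1, Rh8, Rh7+, Rh6, Rh5, Rh4, Rh3, Rh2, Rg1, Rf1, Re1, ... (list truncated; more exist).
Black has legal moves and is not in check → neither.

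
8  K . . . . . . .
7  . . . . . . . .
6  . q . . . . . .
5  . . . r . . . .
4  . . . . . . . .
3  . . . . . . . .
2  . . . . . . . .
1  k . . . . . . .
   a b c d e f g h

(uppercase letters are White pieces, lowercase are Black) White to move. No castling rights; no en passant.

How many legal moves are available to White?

0

White to move; king on a8.
In check: no.
Legal moves: none.
Count: 0.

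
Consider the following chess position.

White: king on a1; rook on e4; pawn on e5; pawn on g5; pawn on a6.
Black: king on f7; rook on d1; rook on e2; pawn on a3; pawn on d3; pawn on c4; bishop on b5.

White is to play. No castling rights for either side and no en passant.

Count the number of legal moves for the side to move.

0

White to move; king on a1.
In check: yes, from the black rook on d1.
Legal moves: none.
Count: 0.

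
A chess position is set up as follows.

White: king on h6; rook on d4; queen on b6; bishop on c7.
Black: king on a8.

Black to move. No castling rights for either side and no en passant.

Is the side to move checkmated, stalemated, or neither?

Black to move; black king on a8.
In check: no.
King squares — a7: attacked by Qb6; b7: attacked by Qb6; b8: attacked by Qb6.
Legal moves for Black: none.
Not in check and no legal moves → stalemate.

stalemate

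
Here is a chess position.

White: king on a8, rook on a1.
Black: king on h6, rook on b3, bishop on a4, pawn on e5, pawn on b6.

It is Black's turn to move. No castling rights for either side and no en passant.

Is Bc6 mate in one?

After Bc6: white king on a8; in check: yes, from the black bishop on c6.
White has 2 legal replies: Kb8, Ka7.
In check but a legal move exists → not checkmate.

no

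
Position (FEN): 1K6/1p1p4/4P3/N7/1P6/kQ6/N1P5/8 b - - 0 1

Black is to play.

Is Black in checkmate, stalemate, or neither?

Black to move; black king on a3.
In check: yes, from the white queen on b3.
King squares — a2: attacked by Qb3; b2: attacked by Qb3; b3: attacked by Pc2; a4: attacked by Qb3; b4: attacked by Na2.
Legal moves for Black: none.
In check with no legal moves → checkmate.

checkmate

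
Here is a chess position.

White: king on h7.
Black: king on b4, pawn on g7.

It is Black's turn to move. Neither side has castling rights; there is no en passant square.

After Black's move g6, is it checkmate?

After g6: white king on h7; in check: no.
White is not in check, so this cannot be checkmate.

no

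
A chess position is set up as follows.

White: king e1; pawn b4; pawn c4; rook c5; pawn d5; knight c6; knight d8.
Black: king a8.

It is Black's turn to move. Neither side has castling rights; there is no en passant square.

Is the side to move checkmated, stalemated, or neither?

stalemate

Black to move; black king on a8.
In check: no.
King squares — a7: attacked by Nc6; b7: attacked by Nd8; b8: attacked by Nc6.
Legal moves for Black: none.
Not in check and no legal moves → stalemate.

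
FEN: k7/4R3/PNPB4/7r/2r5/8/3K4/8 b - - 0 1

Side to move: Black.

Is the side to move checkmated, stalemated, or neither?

Black to move; black king on a8.
In check: yes, from the white knight on b6.
King squares — a7: attacked by Re7; b7: attacked by Pa6; b8: attacked by Bd6.
Legal moves for Black: none.
In check with no legal moves → checkmate.

checkmate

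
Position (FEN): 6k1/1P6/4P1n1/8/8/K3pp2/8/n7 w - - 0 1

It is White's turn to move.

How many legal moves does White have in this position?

White to move; king on a3.
In check: no.
Legal moves: Kb4, Ka4, Kb2, Ka2, b8=Q+, b8=R+, b8=B, b8=N, e7.
Count: 9.

9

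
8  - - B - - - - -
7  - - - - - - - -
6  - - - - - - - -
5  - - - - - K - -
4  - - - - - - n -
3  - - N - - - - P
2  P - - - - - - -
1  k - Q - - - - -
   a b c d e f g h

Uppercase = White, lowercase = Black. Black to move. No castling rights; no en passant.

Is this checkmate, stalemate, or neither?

checkmate

Black to move; black king on a1.
In check: yes, from the white queen on c1.
King squares — b1: attacked by Qc1; a2: attacked by Nc3; b2: attacked by Qc1.
Legal moves for Black: none.
In check with no legal moves → checkmate.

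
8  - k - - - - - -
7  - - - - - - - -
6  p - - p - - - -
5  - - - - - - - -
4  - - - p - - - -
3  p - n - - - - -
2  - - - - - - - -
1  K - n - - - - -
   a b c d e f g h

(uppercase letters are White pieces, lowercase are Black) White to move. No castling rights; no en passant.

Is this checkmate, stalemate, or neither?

stalemate

White to move; white king on a1.
In check: no.
King squares — b1: attacked by Nc3; a2: attacked by Nc1; b2: attacked by Pa3.
Legal moves for White: none.
Not in check and no legal moves → stalemate.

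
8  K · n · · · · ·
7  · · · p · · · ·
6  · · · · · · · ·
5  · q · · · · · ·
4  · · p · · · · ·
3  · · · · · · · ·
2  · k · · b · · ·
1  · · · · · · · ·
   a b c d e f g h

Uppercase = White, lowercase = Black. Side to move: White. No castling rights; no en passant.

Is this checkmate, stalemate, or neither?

stalemate

White to move; white king on a8.
In check: no.
King squares — a7: attacked by Nc8; b7: attacked by Qb5; b8: attacked by Qb5.
Legal moves for White: none.
Not in check and no legal moves → stalemate.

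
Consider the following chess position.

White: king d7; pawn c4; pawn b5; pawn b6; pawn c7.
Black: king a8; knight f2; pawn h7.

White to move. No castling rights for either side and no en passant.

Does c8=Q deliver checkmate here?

yes

After c8=Q: black king on a8; in check: yes, from the white queen on c8.
King squares — a7: attacked by Pb6; b7: attacked by Qc8; b8: attacked by Qc8.
Black has no legal moves → checkmate.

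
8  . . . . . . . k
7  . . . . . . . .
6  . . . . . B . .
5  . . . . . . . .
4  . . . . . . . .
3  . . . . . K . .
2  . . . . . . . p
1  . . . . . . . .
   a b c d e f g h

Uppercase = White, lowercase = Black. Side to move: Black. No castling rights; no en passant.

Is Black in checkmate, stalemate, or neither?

Black to move; black king on h8.
In check: yes, from the white bishop on f6.
Legal moves for Black: Kg8, Kh7.
Black is in check but has 2 legal moves → neither.

neither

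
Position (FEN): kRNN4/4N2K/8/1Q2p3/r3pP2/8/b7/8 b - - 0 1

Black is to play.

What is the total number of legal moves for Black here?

0

Black to move; king on a8.
In check: yes, from the white rook on b8.
Legal moves: none.
Count: 0.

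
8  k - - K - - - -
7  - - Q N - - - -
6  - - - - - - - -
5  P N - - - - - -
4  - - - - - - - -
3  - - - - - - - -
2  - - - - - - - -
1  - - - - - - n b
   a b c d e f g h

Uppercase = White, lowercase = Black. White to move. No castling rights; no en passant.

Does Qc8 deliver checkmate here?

yes

After Qc8: black king on a8; in check: yes, from the white queen on c8.
King squares — a7: attacked by Nb5; b7: attacked by Qc8; b8: attacked by Nd7.
Black has no legal moves → checkmate.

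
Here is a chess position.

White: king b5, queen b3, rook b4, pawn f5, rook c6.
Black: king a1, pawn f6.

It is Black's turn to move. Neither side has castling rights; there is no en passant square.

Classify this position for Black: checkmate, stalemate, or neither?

Black to move; black king on a1.
In check: no.
King squares — b1: attacked by Qb3; a2: attacked by Qb3; b2: attacked by Qb3.
Legal moves for Black: none.
Not in check and no legal moves → stalemate.

stalemate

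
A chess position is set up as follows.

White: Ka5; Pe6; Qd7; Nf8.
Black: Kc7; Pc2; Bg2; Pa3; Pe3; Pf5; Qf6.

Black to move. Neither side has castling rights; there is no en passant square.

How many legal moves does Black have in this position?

1

Black to move; king on c7.
In check: yes, from the white queen on d7.
Legal moves: Kb8.
Count: 1.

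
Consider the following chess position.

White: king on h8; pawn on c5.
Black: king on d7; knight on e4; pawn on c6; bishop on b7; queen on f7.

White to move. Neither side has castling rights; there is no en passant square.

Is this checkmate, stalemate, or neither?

stalemate

White to move; white king on h8.
In check: no.
King squares — g7: attacked by Qf7; h7: attacked by Qf7; g8: attacked by Qf7.
Legal moves for White: none.
Not in check and no legal moves → stalemate.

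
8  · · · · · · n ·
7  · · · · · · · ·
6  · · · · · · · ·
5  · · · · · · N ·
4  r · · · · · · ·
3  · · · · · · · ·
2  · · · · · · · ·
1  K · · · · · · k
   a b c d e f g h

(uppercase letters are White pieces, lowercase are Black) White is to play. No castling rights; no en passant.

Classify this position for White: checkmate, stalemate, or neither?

neither

White to move; white king on a1.
In check: yes, from the black rook on a4.
King squares — b1: available; a2: attacked by Ra4; b2: available.
Legal moves for White: Kb2, Kb1.
White is in check but has 2 legal moves → neither.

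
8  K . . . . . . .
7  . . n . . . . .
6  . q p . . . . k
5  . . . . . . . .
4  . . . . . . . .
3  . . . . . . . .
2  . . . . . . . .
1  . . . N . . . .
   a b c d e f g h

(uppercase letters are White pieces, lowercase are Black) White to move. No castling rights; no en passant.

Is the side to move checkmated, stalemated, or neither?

checkmate

White to move; white king on a8.
In check: yes, from the black knight on c7.
King squares — a7: attacked by Qb6; b7: attacked by Qb6; b8: attacked by Qb6.
Legal moves for White: none.
In check with no legal moves → checkmate.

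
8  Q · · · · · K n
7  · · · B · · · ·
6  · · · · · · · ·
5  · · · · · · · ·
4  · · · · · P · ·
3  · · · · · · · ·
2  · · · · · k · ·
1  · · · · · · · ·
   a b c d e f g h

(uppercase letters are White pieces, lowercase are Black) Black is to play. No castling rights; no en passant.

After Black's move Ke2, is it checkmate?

After Ke2: white king on g8; in check: no.
White is not in check, so this cannot be checkmate.

no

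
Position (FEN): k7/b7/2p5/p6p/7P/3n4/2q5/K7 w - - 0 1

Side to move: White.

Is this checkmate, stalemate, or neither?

White to move; white king on a1.
In check: no.
King squares — b1: attacked by Qc2; a2: attacked by Qc2; b2: attacked by Qc2.
Legal moves for White: none.
Not in check and no legal moves → stalemate.

stalemate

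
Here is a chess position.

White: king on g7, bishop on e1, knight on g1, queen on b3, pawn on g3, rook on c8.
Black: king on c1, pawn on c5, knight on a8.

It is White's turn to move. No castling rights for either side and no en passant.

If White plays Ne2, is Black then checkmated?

yes

After Ne2: black king on c1; in check: yes, from the white knight on e2.
King squares — b1: attacked by Qb3; d1: attacked by Qb3; b2: attacked by Qb3; c2: attacked by Qb3; d2: attacked by Be1.
Black has no legal moves → checkmate.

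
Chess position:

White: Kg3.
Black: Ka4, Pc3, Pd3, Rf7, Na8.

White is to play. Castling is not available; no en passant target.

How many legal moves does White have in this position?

5

White to move; king on g3.
In check: no.
Legal moves: Kh4, Kg4, Kh3, Kh2, Kg2.
Count: 5.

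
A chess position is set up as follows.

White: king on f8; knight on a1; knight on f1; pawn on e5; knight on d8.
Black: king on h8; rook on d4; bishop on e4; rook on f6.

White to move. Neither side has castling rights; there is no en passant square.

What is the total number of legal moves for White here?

White to move; king on f8.
In check: yes, from the black rook on f6.
Legal moves: Ke8, Ke7, Nf7+, exf6.
Count: 4.

4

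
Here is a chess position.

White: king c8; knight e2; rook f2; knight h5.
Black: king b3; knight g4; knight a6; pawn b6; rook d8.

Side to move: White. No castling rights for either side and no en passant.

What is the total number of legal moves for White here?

2

White to move; king on c8.
In check: yes, from the black rook on d8.
Legal moves: Kxd8, Kb7.
Count: 2.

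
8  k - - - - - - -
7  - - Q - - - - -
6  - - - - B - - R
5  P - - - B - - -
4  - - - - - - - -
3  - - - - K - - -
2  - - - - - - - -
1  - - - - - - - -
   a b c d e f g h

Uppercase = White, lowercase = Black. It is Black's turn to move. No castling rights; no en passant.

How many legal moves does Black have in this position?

Black to move; king on a8.
In check: no.
Legal moves: none.
Count: 0.

0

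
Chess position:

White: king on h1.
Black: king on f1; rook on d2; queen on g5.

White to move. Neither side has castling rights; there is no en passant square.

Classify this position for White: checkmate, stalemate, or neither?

stalemate

White to move; white king on h1.
In check: no.
King squares — g1: attacked by Kf1; g2: attacked by Kf1; h2: attacked by Rd2.
Legal moves for White: none.
Not in check and no legal moves → stalemate.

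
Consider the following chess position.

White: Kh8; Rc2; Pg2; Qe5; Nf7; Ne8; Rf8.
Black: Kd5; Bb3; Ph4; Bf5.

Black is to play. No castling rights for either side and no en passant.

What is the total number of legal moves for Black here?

Black to move; king on d5.
In check: yes, from the white queen on e5.
Legal moves: none.
Count: 0.

0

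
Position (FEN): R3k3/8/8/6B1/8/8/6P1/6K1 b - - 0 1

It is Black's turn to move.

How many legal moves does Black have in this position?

2

Black to move; king on e8.
In check: yes, from the white rook on a8.
Legal moves: Kf7, Kd7.
Count: 2.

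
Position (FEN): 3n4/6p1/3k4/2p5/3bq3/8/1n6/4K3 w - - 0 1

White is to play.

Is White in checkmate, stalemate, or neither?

White to move; white king on e1.
In check: yes, from the black queen on e4.
Legal moves for White: Kd2, Kf1.
White is in check but has 2 legal moves → neither.

neither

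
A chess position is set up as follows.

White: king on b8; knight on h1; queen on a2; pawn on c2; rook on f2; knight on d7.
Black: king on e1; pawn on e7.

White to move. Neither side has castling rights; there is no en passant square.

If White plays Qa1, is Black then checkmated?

yes

After Qa1: black king on e1; in check: yes, from the white queen on a1.
King squares — d1: attacked by Qa1; f1: attacked by Qa1; d2: attacked by Rf2; e2: attacked by Rf2; f2: attacked by Nh1.
Black has no legal moves → checkmate.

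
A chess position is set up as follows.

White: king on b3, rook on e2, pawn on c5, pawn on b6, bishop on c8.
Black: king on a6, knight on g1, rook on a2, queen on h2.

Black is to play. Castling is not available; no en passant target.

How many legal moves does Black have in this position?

2

Black to move; king on a6.
In check: yes, from the white bishop on c8.
Legal moves: Kb5, Ka5.
Count: 2.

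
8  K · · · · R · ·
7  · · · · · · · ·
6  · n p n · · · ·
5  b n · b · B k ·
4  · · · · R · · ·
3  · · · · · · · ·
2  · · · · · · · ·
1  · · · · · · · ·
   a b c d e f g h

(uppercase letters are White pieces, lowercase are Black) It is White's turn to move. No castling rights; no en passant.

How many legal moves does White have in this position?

White to move; king on a8.
In check: yes, from the black knight on b6.
Legal moves: Kb8.
Count: 1.

1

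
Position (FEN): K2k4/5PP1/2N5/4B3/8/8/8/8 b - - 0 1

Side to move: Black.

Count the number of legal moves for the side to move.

2

Black to move; king on d8.
In check: yes, from the white knight on c6.
Legal moves: Kc8, Kd7.
Count: 2.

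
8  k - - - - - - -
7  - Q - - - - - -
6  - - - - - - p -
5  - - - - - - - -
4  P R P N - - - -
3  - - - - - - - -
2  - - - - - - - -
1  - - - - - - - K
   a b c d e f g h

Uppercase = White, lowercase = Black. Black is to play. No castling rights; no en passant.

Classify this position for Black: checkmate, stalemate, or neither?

checkmate

Black to move; black king on a8.
In check: yes, from the white queen on b7.
King squares — a7: attacked by Qb7; b7: attacked by Rb4; b8: attacked by Qb7.
Legal moves for Black: none.
In check with no legal moves → checkmate.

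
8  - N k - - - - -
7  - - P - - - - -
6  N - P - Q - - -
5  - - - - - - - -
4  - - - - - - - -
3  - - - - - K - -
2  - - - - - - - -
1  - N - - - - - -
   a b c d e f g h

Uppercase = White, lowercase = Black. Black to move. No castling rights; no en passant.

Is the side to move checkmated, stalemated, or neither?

Black to move; black king on c8.
In check: yes, from the white queen on e6.
King squares — b7: attacked by Pc6; c7: attacked by Na6; d7: attacked by Pc6; b8: attacked by Na6; d8: attacked by Pc7.
Legal moves for Black: none.
In check with no legal moves → checkmate.

checkmate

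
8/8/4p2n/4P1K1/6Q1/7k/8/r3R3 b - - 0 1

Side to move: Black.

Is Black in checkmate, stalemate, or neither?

Black to move; black king on h3.
In check: yes, from the white queen on g4.
Legal moves for Black: Kh2, Nxg4.
Black is in check but has 2 legal moves → neither.

neither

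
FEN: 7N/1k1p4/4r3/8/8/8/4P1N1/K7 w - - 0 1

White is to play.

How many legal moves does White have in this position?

White to move; king on a1.
In check: no.
Legal moves: Nf7, Ng6, Nh4, Nf4, Ne3, Ne1, Kb2, Ka2, Kb1, e3, e4.
Count: 11.

11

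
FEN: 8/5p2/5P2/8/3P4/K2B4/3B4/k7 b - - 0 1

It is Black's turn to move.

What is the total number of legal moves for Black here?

Black to move; king on a1.
In check: no.
Legal moves: none.
Count: 0.

0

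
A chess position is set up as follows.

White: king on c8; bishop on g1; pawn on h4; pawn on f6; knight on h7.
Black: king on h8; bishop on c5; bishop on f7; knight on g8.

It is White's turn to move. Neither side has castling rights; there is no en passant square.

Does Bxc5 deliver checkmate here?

no

After Bxc5: black king on h8; in check: no.
Black is not in check, so this cannot be checkmate.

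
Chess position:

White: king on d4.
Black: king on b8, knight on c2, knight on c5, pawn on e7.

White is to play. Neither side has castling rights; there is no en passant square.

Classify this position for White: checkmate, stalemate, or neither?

neither

White to move; white king on d4.
In check: yes, from the black knight on c2.
Legal moves for White: Ke5, Kd5, Kxc5, Kc4, Kc3.
White is in check but has 5 legal moves → neither.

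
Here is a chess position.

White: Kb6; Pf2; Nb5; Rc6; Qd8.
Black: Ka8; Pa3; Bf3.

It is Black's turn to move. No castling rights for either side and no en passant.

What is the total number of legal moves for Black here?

0

Black to move; king on a8.
In check: yes, from the white queen on d8.
Legal moves: none.
Count: 0.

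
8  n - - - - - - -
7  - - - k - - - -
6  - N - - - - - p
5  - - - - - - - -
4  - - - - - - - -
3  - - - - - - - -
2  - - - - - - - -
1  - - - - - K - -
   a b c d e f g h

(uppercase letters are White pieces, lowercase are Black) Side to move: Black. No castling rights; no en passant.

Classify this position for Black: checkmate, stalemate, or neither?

Black to move; black king on d7.
In check: yes, from the white knight on b6.
King squares — c6: available; d6: available; e6: available; c7: available; e7: available; c8: attacked by Nb6; d8: available; e8: available.
Legal moves for Black: Ke8, Kd8, Ke7, Kc7, Ke6, Kd6, Kc6, Nxb6.
Black is in check but has 8 legal moves → neither.

neither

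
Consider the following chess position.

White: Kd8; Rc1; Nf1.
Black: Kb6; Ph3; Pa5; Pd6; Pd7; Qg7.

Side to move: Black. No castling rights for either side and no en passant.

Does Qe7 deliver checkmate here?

no

After Qe7: white king on d8; in check: yes, from the black queen on e7.
White has 2 legal replies: Kc8, Kxe7.
In check but a legal move exists → not checkmate.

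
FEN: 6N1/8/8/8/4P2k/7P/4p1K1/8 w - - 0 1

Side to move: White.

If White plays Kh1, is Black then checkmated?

After Kh1: black king on h4; in check: no.
Black is not in check, so this cannot be checkmate.

no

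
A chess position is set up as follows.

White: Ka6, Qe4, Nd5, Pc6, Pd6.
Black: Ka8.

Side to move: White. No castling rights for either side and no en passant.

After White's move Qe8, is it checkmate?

After Qe8: black king on a8; in check: yes, from the white queen on e8.
King squares — a7: attacked by Ka6; b7: attacked by Ka6; b8: attacked by Qe8.
Black has no legal moves → checkmate.

yes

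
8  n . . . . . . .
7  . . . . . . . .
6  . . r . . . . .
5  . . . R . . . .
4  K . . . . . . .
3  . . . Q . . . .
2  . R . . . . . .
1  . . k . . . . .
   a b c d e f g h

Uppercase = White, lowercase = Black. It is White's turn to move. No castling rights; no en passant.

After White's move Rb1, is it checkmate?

After Rb1: black king on c1; in check: yes, from the white rook on b1.
King squares — b1: attacked by Qd3; d1: attacked by Rb1; b2: attacked by Rb1; c2: attacked by Qd3; d2: attacked by Qd3.
Black has no legal moves → checkmate.

yes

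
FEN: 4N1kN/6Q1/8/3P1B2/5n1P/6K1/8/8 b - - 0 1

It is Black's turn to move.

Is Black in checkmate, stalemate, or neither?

checkmate

Black to move; black king on g8.
In check: yes, from the white queen on g7.
King squares — f7: attacked by Qg7; g7: attacked by Ne8; h7: attacked by Bf5; f8: attacked by Qg7; h8: attacked by Qg7.
Legal moves for Black: none.
In check with no legal moves → checkmate.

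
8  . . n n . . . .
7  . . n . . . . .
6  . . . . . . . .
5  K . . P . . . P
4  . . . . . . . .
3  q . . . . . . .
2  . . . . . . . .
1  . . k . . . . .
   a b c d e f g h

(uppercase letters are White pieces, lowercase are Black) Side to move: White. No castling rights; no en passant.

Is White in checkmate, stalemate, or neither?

White to move; white king on a5.
In check: yes, from the black queen on a3.
King squares — a4: attacked by Qa3; b4: attacked by Qa3; b5: attacked by Nc7; a6: attacked by Qa3; b6: attacked by Nc8.
Legal moves for White: none.
In check with no legal moves → checkmate.

checkmate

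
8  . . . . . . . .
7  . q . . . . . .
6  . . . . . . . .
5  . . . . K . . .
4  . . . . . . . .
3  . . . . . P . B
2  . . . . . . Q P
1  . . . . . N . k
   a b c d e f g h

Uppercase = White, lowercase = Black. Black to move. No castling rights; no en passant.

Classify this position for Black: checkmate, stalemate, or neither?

Black to move; black king on h1.
In check: yes, from the white queen on g2.
King squares — g1: attacked by Qg2; g2: attacked by Bh3; h2: attacked by Nf1.
Legal moves for Black: none.
In check with no legal moves → checkmate.

checkmate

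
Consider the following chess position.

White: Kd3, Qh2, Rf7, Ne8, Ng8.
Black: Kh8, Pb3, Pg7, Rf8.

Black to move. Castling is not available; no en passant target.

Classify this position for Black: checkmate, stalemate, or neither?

neither

Black to move; black king on h8.
In check: yes, from the white queen on h2.
King squares — g7: own pawn; h7: attacked by Qh2; g8: available.
Legal moves for Black: Kxg8.
Black is in check but has 1 legal move → neither.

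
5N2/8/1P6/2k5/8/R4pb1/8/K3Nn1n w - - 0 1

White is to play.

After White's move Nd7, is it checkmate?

After Nd7: black king on c5; in check: yes, from the white knight on d7.
Black has 7 legal replies: Kd6, Kc6, Kd5, Kb5, Kd4, Kc4, Kb4.
In check but a legal move exists → not checkmate.

no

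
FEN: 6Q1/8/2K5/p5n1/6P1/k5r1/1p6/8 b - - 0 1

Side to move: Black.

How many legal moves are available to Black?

Black to move; king on a3.
In check: no.
Legal moves: Nh7, Nf7, Ne6, Ne4, Nh3, Nf3, Rxg4, Rh3, Rf3, Re3, Rd3, Rc3+, Rb3, Rg2, Rg1, Kb4, Ka4, a4, b1=Q, b1=R, b1=B, b1=N.
Count: 22.

22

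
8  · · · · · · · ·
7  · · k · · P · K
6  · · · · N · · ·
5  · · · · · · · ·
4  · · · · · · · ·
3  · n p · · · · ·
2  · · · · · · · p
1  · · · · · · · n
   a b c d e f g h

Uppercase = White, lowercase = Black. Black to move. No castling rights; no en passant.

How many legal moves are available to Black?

Black to move; king on c7.
In check: yes, from the white knight on e6.
Legal moves: Kc8, Kb8, Kd7, Kb7, Kd6, Kc6, Kb6.
Count: 7.

7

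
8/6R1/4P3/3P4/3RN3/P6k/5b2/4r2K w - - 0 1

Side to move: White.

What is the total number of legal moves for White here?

1

White to move; king on h1.
In check: yes, from the black rook on e1.
Legal moves: Rg1.
Count: 1.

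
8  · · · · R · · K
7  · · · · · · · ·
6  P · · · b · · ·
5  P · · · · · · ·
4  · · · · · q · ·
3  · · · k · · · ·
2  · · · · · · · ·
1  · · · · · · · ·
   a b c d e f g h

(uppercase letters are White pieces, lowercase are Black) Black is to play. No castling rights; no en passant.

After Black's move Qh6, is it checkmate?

yes

After Qh6: white king on h8; in check: yes, from the black queen on h6.
King squares — g7: attacked by Qh6; h7: attacked by Qh6; g8: attacked by Be6.
White has no legal moves → checkmate.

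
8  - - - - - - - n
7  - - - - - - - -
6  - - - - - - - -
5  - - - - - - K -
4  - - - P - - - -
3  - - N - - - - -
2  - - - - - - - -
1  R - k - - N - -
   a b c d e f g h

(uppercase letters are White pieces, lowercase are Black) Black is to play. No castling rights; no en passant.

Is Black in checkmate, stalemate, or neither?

neither

Black to move; black king on c1.
In check: yes, from the white rook on a1.
King squares — b1: attacked by Ra1; d1: attacked by Ra1; b2: available; c2: available; d2: attacked by Nf1.
Legal moves for Black: Kc2, Kb2.
Black is in check but has 2 legal moves → neither.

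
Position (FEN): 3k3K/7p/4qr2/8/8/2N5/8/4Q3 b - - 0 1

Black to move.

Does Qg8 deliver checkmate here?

no

After Qg8: white king on h8; in check: yes, from the black queen on g8.
White has 1 legal reply: Kxg8.
In check but a legal move exists → not checkmate.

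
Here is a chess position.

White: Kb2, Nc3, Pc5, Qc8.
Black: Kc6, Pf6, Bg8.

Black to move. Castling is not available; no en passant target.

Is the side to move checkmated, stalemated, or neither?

checkmate

Black to move; black king on c6.
In check: yes, from the white queen on c8.
King squares — b5: attacked by Nc3; c5: attacked by Qc8; d5: attacked by Nc3; b6: attacked by Pc5; d6: attacked by Pc5; b7: attacked by Qc8; c7: attacked by Qc8; d7: attacked by Qc8.
Legal moves for Black: none.
In check with no legal moves → checkmate.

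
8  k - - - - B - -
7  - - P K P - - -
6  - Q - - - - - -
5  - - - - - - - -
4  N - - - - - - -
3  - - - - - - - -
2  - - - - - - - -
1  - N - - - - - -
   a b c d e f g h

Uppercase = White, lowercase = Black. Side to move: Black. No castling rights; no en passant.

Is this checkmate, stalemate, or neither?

stalemate

Black to move; black king on a8.
In check: no.
King squares — a7: attacked by Qb6; b7: attacked by Qb6; b8: attacked by Qb6.
Legal moves for Black: none.
Not in check and no legal moves → stalemate.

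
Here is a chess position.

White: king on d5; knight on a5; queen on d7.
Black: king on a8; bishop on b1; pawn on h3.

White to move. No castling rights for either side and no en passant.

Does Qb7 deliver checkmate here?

After Qb7: black king on a8; in check: yes, from the white queen on b7.
King squares — a7: attacked by Qb7; b7: attacked by Na5; b8: attacked by Qb7.
Black has no legal moves → checkmate.

yes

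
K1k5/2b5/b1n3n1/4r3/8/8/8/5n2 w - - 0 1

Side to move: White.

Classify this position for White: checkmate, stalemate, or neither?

stalemate

White to move; white king on a8.
In check: no.
King squares — a7: attacked by Nc6; b7: attacked by Ba6; b8: attacked by Nc6.
Legal moves for White: none.
Not in check and no legal moves → stalemate.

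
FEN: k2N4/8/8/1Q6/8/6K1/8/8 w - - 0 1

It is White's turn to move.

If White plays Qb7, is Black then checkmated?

After Qb7: black king on a8; in check: yes, from the white queen on b7.
King squares — a7: attacked by Qb7; b7: attacked by Nd8; b8: attacked by Qb7.
Black has no legal moves → checkmate.

yes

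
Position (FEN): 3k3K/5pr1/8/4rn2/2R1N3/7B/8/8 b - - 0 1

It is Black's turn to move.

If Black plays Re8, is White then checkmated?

After Re8: white king on h8; in check: yes, from the black rook on e8.
King squares — g7: attacked by Nf5; h7: attacked by Rg7; g8: attacked by Rg7.
White has no legal moves → checkmate.

yes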